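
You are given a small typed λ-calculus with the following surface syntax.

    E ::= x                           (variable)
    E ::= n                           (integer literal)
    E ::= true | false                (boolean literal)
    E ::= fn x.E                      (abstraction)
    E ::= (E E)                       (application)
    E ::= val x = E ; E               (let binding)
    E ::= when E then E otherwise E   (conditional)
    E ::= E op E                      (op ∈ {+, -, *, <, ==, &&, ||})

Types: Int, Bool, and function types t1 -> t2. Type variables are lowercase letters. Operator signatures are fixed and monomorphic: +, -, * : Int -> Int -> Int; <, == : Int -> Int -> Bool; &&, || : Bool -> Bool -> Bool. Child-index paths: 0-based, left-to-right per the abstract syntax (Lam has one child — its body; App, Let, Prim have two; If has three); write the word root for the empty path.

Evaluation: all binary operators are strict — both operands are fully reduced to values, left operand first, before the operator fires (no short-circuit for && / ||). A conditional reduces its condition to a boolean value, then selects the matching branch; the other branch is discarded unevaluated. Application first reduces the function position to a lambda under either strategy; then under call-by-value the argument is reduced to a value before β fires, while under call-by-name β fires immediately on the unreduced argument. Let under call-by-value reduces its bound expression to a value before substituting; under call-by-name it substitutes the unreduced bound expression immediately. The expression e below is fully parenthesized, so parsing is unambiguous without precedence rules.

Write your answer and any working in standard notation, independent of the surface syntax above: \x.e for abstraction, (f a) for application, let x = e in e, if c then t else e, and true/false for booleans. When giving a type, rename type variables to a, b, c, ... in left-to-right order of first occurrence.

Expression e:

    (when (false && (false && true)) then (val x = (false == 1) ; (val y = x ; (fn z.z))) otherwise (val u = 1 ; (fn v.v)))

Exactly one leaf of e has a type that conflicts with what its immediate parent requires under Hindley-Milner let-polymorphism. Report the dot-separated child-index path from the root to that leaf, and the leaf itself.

Working:
  unify Bool ~ Bool
  unify Bool ~ Bool
  unify Bool ~ Bool
  unify Bool ~ Bool
  unify Bool ~ Bool
  unify Bool ~ Int
  FAIL: mismatch Bool ~ Int

Answer: 1.0.0 : false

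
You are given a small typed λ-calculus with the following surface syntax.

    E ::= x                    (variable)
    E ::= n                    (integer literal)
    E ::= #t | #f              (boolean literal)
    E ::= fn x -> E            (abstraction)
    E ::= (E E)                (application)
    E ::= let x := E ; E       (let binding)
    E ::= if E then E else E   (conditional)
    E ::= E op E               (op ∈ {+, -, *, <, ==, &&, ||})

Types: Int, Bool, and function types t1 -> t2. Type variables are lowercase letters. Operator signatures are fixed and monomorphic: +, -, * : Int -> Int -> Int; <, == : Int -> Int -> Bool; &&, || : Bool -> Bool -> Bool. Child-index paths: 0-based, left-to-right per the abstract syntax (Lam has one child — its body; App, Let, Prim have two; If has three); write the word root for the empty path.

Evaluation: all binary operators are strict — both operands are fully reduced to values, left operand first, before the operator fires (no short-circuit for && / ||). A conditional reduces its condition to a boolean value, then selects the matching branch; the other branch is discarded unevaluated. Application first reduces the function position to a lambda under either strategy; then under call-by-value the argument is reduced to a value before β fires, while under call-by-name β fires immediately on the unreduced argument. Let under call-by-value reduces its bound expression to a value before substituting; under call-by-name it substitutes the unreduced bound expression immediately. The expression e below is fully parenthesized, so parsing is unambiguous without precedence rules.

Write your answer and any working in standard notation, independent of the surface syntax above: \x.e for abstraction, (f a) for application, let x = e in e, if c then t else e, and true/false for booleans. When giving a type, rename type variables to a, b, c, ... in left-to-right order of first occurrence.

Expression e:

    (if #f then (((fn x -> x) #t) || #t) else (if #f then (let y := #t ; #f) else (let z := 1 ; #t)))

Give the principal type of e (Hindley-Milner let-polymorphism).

Answer: Bool

Working:
  unify Bool ~ Bool
x : a
\x._ : a -> a
  unify a -> a ~ Bool -> b
  unify a ~ Bool
  unify Bool ~ b
_ _ : Bool
  unify Bool ~ Bool
  unify Bool ~ Bool
  unify Bool ~ Bool
let y : Bool
let z : Int
  unify Bool ~ Bool
  unify Bool ~ Bool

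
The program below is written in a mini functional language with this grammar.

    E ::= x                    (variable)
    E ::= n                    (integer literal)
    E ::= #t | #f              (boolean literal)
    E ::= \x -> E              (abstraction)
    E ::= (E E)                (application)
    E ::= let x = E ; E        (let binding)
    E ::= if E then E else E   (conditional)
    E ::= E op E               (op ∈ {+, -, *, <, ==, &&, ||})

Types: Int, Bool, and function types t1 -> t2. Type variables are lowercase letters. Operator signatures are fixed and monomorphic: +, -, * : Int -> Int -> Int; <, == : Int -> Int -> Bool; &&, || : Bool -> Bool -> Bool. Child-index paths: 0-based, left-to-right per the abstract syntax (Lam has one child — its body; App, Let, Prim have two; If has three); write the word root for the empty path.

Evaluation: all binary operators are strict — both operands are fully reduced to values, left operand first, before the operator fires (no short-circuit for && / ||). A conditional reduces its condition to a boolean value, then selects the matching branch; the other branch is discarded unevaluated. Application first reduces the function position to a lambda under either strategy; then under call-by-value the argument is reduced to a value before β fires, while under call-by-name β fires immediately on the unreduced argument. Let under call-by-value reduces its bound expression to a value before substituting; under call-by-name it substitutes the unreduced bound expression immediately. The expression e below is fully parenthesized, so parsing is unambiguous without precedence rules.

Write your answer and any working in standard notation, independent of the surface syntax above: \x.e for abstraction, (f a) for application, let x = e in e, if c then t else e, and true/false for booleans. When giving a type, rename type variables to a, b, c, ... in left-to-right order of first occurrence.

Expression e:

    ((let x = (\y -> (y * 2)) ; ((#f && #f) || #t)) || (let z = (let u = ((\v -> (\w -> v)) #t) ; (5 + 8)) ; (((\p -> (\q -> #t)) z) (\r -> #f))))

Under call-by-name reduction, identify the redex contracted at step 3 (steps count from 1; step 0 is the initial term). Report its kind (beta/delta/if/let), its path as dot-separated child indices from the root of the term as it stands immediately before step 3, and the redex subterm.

Working:
step 0: ((let x = (\y.(y * 2)) in ((false && false) || true)) || (let z = (let u = ((\v.(\w.v)) true) in (5 + 8)) in (((\p.(\q.true)) z) (\r.false))))
step 1: [let@0] (((false && false) || true) || (let z = (let u = ((\v.(\w.v)) true) in (5 + 8)) in (((\p.(\q.true)) z) (\r.false))))
step 2: [delta@0.0] ((false || true) || (let z = (let u = ((\v.(\w.v)) true) in (5 + 8)) in (((\p.(\q.true)) z) (\r.false))))
step 3: [delta@0] (true || (let z = (let u = ((\v.(\w.v)) true) in (5 + 8)) in (((\p.(\q.true)) z) (\r.false))))

Answer: delta at 0 : (false || true)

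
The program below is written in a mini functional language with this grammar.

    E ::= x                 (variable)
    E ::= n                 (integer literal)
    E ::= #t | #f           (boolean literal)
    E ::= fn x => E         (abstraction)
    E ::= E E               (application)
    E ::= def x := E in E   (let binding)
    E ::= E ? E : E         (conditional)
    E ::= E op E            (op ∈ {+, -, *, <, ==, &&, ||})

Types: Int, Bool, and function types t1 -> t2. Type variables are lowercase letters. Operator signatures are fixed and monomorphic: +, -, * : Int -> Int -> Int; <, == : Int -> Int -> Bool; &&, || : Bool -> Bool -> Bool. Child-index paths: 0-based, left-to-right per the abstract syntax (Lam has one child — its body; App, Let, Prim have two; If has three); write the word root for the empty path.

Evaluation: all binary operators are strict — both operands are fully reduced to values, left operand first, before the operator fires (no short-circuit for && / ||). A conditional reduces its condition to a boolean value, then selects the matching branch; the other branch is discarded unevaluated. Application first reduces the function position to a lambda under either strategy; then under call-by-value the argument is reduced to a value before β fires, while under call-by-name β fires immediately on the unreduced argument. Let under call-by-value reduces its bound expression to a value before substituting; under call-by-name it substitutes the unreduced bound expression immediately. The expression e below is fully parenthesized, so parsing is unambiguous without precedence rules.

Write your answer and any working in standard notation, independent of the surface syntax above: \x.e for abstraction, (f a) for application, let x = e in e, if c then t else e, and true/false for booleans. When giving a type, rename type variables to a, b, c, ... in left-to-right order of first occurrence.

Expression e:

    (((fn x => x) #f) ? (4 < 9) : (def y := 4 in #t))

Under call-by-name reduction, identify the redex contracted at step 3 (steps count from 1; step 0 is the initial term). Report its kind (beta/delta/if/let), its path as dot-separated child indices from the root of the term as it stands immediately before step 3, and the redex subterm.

Trace:
step 0: (if ((\x.x) false) then (4 < 9) else (let y = 4 in true))
step 1: [beta@0] (if false then (4 < 9) else (let y = 4 in true))
step 2: [if@root] (let y = 4 in true)
step 3: [let@root] true

Answer: let at root : (let y = 4 in true)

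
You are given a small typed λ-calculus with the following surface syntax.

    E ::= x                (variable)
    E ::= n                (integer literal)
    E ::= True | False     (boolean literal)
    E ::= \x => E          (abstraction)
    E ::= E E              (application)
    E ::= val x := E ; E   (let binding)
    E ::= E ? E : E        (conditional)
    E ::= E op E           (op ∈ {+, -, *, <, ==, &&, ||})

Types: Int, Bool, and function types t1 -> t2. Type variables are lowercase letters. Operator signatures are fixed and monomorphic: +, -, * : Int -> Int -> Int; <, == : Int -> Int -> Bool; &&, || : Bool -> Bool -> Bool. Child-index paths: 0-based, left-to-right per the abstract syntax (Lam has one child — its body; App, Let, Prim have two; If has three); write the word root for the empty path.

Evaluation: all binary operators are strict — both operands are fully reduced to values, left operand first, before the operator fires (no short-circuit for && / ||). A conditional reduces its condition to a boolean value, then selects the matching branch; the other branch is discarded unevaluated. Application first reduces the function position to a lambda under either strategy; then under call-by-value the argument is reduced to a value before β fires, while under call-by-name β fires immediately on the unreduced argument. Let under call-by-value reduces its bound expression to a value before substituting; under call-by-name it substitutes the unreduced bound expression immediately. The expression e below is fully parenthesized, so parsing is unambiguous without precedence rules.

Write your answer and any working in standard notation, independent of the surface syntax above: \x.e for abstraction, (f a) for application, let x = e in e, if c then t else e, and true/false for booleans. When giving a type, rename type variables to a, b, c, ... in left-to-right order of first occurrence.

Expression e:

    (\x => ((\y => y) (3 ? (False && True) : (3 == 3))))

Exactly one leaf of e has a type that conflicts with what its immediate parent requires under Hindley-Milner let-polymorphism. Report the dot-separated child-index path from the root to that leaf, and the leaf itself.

Derivation:
y : b
\y._ : b -> b
  unify Int ~ Bool
  FAIL: mismatch Int ~ Bool

Answer: 0.1.0 : 3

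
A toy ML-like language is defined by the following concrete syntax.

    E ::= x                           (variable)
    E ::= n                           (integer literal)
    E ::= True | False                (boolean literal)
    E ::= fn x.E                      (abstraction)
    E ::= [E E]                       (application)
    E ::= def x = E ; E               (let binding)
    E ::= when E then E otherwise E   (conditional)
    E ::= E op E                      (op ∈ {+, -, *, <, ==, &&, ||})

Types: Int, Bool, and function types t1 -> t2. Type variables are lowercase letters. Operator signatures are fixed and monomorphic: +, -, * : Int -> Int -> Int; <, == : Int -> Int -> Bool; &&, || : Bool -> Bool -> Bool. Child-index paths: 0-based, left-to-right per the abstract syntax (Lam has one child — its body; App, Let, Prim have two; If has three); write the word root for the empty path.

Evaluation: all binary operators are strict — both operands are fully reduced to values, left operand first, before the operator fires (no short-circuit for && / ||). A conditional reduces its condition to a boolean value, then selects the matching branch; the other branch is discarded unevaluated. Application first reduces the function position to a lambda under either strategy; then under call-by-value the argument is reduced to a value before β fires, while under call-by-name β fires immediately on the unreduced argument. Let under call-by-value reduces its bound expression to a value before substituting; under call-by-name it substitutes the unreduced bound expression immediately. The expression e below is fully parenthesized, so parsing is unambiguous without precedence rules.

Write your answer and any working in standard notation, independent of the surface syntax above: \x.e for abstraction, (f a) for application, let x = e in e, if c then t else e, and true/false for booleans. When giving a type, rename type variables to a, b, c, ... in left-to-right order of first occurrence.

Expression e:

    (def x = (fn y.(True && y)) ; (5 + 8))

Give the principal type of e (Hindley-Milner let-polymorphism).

Answer: Int

Trace:
  unify Bool ~ Bool
y : a
  unify a ~ Bool
\y._ : Bool -> Bool
let x : Bool -> Bool
  unify Int ~ Int
  unify Int ~ Int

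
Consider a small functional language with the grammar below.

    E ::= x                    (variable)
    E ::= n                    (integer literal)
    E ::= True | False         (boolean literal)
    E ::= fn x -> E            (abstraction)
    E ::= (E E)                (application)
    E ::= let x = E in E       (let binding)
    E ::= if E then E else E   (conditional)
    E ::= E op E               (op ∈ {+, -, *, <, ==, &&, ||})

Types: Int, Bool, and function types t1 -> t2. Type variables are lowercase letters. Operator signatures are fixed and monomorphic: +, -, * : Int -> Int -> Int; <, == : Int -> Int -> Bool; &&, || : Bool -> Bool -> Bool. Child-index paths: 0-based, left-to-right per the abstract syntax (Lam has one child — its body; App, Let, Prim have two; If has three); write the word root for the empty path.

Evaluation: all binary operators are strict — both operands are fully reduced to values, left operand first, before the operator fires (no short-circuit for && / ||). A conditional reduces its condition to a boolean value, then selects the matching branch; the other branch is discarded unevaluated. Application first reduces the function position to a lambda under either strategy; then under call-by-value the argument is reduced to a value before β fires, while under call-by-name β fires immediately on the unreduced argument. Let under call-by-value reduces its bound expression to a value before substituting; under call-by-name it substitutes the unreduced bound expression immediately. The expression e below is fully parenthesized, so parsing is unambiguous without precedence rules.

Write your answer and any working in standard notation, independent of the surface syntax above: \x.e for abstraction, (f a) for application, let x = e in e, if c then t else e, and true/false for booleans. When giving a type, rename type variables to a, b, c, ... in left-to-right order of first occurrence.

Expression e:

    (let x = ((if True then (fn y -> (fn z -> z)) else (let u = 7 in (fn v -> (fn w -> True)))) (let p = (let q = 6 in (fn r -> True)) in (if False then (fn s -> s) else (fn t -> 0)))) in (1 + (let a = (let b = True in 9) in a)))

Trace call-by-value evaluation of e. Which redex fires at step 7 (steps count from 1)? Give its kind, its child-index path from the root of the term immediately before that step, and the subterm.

Derivation:
step 0: (let x = ((if true then (\y.(\z.z)) else (let u = 7 in (\v.(\w.true)))) (let p = (let q = 6 in (\r.true)) in (if false then (\s.s) else (\t.0)))) in (1 + (let a = (let b = true in 9) in a)))
step 1: [if@0.0] (let x = ((\y.(\z.z)) (let p = (let q = 6 in (\r.true)) in (if false then (\s.s) else (\t.0)))) in (1 + (let a = (let b = true in 9) in a)))
step 2: [let@0.1.0] (let x = ((\y.(\z.z)) (let p = (\r.true) in (if false then (\s.s) else (\t.0)))) in (1 + (let a = (let b = true in 9) in a)))
step 3: [let@0.1] (let x = ((\y.(\z.z)) (if false then (\s.s) else (\t.0))) in (1 + (let a = (let b = true in 9) in a)))
step 4: [if@0.1] (let x = ((\y.(\z.z)) (\t.0)) in (1 + (let a = (let b = true in 9) in a)))
step 5: [beta@0] (let x = (\z.z) in (1 + (let a = (let b = true in 9) in a)))
step 6: [let@root] (1 + (let a = (let b = true in 9) in a))
step 7: [let@1.0] (1 + (let a = 9 in a))

Answer: let at 1.0 : (let b = true in 9)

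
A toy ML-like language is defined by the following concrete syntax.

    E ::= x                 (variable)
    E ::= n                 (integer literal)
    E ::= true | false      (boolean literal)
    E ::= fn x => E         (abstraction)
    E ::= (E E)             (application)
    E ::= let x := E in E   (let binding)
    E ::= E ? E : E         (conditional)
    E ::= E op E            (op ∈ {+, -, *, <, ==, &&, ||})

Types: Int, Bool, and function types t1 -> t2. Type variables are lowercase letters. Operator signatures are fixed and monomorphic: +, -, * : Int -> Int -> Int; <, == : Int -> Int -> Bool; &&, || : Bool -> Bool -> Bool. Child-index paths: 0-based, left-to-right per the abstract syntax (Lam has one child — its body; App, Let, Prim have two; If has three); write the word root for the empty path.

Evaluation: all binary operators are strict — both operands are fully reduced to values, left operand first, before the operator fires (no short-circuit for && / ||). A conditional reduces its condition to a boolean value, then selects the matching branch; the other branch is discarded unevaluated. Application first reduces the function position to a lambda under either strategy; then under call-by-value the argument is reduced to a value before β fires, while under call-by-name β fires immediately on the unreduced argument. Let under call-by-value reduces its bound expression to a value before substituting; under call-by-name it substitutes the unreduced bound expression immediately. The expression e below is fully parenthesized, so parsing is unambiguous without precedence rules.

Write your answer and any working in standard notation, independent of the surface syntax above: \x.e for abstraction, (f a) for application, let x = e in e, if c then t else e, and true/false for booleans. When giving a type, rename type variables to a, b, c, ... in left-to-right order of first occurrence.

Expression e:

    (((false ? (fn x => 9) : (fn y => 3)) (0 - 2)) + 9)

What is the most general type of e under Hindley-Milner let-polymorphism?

Answer: Int

Trace:
  unify Bool ~ Bool
\x._ : a -> Int
\y._ : b -> Int
  unify a -> Int ~ b -> Int
  unify a ~ b
  unify Int ~ Int
  unify Int ~ Int
  unify Int ~ Int
  unify b -> Int ~ Int -> c
  unify b ~ Int
  unify Int ~ c
_ _ : Int
  unify Int ~ Int
  unify Int ~ Int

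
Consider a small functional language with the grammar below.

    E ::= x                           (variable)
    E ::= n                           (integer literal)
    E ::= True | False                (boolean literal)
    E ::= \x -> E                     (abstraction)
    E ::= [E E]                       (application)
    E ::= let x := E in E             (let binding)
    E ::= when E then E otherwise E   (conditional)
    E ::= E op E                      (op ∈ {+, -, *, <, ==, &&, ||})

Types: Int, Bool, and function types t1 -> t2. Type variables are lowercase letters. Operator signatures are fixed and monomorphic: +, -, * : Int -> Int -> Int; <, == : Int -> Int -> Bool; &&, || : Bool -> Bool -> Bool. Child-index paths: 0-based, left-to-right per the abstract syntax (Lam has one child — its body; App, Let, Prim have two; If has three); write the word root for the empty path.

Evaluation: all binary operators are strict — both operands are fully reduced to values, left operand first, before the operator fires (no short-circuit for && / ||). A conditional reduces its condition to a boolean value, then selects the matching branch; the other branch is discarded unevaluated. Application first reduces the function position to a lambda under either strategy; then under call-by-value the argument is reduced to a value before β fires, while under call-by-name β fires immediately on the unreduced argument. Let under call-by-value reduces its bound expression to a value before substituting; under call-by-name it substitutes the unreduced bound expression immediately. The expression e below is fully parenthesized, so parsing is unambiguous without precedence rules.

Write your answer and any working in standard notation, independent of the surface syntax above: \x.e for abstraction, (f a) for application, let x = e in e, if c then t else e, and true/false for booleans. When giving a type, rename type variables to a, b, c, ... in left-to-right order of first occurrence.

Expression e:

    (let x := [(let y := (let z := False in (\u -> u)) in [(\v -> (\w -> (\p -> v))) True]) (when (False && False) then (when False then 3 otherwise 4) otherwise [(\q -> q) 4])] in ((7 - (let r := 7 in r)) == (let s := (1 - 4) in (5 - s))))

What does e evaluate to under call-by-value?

Answer: false

Trace:
step 0: (let x = ((let y = (let z = false in (\u.u)) in ((\v.(\w.(\p.v))) true)) (if (false && false) then (if false then 3 else 4) else ((\q.q) 4))) in ((7 - (let r = 7 in r)) == (let s = (1 - 4) in (5 - s))))
step 1: [let@0.0.0] (let x = ((let y = (\u.u) in ((\v.(\w.(\p.v))) true)) (if (false && false) then (if false then 3 else 4) else ((\q.q) 4))) in ((7 - (let r = 7 in r)) == (let s = (1 - 4) in (5 - s))))
step 2: [let@0.0] (let x = (((\v.(\w.(\p.v))) true) (if (false && false) then (if false then 3 else 4) else ((\q.q) 4))) in ((7 - (let r = 7 in r)) == (let s = (1 - 4) in (5 - s))))
step 3: [beta@0.0] (let x = ((\w.(\p.true)) (if (false && false) then (if false then 3 else 4) else ((\q.q) 4))) in ((7 - (let r = 7 in r)) == (let s = (1 - 4) in (5 - s))))
step 4: [delta@0.1.0] (let x = ((\w.(\p.true)) (if false then (if false then 3 else 4) else ((\q.q) 4))) in ((7 - (let r = 7 in r)) == (let s = (1 - 4) in (5 - s))))
step 5: [if@0.1] (let x = ((\w.(\p.true)) ((\q.q) 4)) in ((7 - (let r = 7 in r)) == (let s = (1 - 4) in (5 - s))))
step 6: [beta@0.1] (let x = ((\w.(\p.true)) 4) in ((7 - (let r = 7 in r)) == (let s = (1 - 4) in (5 - s))))
step 7: [beta@0] (let x = (\p.true) in ((7 - (let r = 7 in r)) == (let s = (1 - 4) in (5 - s))))
step 8: [let@root] ((7 - (let r = 7 in r)) == (let s = (1 - 4) in (5 - s)))
step 9: [let@0.1] ((7 - 7) == (let s = (1 - 4) in (5 - s)))
step 10: [delta@0] (0 == (let s = (1 - 4) in (5 - s)))
step 11: [delta@1.0] (0 == (let s = -3 in (5 - s)))
step 12: [let@1] (0 == (5 - -3))
step 13: [delta@1] (0 == 8)
step 14: [delta@root] false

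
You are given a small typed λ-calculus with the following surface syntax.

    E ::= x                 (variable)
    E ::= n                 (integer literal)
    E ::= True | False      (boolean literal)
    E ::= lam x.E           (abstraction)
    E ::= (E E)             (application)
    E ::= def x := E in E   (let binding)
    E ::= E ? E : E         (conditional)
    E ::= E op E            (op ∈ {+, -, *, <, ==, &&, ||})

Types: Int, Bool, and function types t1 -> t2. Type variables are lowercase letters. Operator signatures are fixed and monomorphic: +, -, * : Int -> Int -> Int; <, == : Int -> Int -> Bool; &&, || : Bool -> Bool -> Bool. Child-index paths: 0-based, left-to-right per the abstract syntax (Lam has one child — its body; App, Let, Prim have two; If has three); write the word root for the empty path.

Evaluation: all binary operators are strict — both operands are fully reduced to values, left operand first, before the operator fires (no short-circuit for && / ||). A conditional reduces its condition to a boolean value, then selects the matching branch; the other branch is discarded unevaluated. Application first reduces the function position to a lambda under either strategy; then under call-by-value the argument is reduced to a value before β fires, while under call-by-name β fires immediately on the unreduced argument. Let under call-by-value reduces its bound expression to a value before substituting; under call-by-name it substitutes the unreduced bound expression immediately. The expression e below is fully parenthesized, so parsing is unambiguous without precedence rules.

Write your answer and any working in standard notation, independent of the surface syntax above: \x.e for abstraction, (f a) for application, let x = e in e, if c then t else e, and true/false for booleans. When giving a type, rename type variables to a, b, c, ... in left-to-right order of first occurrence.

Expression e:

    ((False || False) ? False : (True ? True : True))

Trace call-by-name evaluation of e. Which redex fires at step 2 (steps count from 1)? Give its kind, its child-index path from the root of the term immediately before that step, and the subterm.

Answer: if at root : (if false then false else (if true then true else true))

Trace:
step 0: (if (false || false) then false else (if true then true else true))
step 1: [delta@0] (if false then false else (if true then true else true))
step 2: [if@root] (if true then true else true)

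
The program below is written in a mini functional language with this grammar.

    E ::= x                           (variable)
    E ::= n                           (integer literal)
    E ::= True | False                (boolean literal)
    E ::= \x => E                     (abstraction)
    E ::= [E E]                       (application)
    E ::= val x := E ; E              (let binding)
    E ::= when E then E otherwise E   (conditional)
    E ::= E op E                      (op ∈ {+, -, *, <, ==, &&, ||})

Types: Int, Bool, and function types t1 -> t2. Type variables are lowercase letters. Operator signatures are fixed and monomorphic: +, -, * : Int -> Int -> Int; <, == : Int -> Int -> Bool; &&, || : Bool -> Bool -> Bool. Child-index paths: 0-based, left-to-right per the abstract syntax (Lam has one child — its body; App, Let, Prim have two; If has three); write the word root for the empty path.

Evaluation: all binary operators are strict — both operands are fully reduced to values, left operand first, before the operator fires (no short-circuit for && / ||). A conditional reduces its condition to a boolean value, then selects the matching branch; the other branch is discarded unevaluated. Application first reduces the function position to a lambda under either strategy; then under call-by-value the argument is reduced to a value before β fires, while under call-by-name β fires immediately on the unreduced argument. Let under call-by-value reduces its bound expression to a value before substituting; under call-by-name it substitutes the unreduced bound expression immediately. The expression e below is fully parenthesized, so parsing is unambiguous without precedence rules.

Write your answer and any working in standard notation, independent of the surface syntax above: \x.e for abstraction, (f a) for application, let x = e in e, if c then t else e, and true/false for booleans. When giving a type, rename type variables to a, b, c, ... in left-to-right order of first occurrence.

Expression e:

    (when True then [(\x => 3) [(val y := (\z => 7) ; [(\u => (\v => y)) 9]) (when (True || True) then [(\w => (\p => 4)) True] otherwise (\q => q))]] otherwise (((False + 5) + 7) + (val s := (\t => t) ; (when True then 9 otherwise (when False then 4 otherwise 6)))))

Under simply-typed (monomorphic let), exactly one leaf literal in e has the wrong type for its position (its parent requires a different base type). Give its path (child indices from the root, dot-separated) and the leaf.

Trace:
  unify Bool ~ Bool
\x._ : a -> Int
\z._ : b -> Int
let y : b -> Int
y : b -> Int
\v._ : d -> b -> Int
\u._ : c -> d -> b -> Int
  unify c -> d -> b -> Int ~ Int -> e
  unify c ~ Int
  unify d -> b -> Int ~ e
_ _ : d -> b -> Int
  unify Bool ~ Bool
  unify Bool ~ Bool
  unify Bool ~ Bool
\p._ : g -> Int
\w._ : f -> g -> Int
  unify f -> g -> Int ~ Bool -> h
  unify f ~ Bool
  unify g -> Int ~ h
_ _ : g -> Int
q : i
\q._ : i -> i
  unify g -> Int ~ i -> i
  unify g ~ i
  unify Int ~ i
  unify d -> b -> Int ~ (Int -> Int) -> j
  unify d ~ Int -> Int
  unify b -> Int ~ j
_ _ : b -> Int
  unify a -> Int ~ (b -> Int) -> k
  unify a ~ b -> Int
  unify Int ~ k
_ _ : Int
  unify Bool ~ Int
  FAIL: mismatch Bool ~ Int

Answer: 2.0.0.0 : false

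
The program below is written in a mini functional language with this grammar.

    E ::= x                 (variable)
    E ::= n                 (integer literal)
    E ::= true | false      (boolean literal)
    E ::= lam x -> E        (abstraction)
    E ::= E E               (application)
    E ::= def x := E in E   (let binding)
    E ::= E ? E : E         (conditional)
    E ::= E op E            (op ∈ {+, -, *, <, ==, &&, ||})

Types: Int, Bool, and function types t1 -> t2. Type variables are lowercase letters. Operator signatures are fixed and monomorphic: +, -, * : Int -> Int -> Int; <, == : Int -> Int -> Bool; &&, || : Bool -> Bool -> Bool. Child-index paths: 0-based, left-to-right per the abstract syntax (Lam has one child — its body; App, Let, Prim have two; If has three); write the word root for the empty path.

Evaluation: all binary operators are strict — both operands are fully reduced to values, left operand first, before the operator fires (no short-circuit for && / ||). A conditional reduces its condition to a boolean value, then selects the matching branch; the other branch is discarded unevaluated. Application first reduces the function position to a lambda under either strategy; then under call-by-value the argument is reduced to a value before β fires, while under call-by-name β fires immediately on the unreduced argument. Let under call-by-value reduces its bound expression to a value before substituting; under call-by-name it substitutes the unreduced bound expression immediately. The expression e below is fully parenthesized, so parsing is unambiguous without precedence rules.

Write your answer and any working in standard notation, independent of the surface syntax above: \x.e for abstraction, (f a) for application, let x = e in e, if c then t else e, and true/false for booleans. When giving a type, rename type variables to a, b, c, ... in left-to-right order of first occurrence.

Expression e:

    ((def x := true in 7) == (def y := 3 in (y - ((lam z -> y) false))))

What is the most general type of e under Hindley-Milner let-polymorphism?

Answer: Bool

Derivation:
let x : Bool
  unify Int ~ Int
let y : Int
y : Int
  unify Int ~ Int
y : Int
\z._ : a -> Int
  unify a -> Int ~ Bool -> b
  unify a ~ Bool
  unify Int ~ b
_ _ : Int
  unify Int ~ Int
  unify Int ~ Int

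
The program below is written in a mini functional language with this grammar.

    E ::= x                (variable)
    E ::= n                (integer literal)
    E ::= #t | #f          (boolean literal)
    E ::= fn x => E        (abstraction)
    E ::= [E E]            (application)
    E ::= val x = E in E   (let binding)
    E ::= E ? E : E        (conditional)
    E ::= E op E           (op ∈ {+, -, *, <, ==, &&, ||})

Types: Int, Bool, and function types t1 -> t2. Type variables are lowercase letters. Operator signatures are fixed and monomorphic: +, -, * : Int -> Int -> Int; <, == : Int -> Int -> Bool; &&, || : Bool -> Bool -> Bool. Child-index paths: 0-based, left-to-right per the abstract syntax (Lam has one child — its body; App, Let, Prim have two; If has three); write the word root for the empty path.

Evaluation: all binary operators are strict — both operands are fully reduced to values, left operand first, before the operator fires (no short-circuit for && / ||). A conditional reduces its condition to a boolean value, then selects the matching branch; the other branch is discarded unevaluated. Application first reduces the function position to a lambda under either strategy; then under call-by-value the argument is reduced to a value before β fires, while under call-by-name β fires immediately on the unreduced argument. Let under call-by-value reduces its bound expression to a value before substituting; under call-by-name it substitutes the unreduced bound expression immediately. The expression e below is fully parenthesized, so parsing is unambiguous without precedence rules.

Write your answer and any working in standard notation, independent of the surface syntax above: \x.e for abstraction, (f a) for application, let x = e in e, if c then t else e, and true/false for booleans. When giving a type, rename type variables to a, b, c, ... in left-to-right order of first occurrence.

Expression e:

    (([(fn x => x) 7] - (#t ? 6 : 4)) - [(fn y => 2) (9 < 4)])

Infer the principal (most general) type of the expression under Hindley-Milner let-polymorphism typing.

Trace:
x : a
\x._ : a -> a
  unify a -> a ~ Int -> b
  unify a ~ Int
  unify Int ~ b
_ _ : Int
  unify Int ~ Int
  unify Bool ~ Bool
  unify Int ~ Int
  unify Int ~ Int
  unify Int ~ Int
\y._ : c -> Int
  unify Int ~ Int
  unify Int ~ Int
  unify c -> Int ~ Bool -> d
  unify c ~ Bool
  unify Int ~ d
_ _ : Int
  unify Int ~ Int

Answer: Int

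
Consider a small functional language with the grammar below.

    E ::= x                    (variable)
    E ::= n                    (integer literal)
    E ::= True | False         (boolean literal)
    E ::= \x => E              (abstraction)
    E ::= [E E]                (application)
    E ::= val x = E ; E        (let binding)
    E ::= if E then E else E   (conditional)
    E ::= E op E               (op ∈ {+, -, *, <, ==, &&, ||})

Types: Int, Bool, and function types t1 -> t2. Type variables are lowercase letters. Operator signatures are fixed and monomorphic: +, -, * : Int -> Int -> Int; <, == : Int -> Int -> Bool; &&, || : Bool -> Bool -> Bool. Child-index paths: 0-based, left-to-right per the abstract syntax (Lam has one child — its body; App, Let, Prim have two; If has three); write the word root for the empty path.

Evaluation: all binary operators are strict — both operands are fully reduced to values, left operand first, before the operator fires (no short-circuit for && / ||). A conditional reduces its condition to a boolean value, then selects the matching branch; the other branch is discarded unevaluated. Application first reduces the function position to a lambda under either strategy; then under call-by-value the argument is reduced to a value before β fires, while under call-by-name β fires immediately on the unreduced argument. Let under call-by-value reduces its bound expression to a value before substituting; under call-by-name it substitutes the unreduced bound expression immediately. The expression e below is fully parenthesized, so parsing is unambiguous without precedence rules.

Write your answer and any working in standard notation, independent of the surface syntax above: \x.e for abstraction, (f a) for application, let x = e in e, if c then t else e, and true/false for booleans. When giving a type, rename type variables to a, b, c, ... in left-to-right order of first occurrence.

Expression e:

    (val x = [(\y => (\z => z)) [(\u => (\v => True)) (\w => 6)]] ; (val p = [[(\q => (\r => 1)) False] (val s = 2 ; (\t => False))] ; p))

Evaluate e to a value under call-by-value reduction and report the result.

Working:
step 0: (let x = ((\y.(\z.z)) ((\u.(\v.true)) (\w.6))) in (let p = (((\q.(\r.1)) false) (let s = 2 in (\t.false))) in p))
step 1: [beta@0.1] (let x = ((\y.(\z.z)) (\v.true)) in (let p = (((\q.(\r.1)) false) (let s = 2 in (\t.false))) in p))
step 2: [beta@0] (let x = (\z.z) in (let p = (((\q.(\r.1)) false) (let s = 2 in (\t.false))) in p))
step 3: [let@root] (let p = (((\q.(\r.1)) false) (let s = 2 in (\t.false))) in p)
step 4: [beta@0.0] (let p = ((\r.1) (let s = 2 in (\t.false))) in p)
step 5: [let@0.1] (let p = ((\r.1) (\t.false)) in p)
step 6: [beta@0] (let p = 1 in p)
step 7: [let@root] 1

Answer: 1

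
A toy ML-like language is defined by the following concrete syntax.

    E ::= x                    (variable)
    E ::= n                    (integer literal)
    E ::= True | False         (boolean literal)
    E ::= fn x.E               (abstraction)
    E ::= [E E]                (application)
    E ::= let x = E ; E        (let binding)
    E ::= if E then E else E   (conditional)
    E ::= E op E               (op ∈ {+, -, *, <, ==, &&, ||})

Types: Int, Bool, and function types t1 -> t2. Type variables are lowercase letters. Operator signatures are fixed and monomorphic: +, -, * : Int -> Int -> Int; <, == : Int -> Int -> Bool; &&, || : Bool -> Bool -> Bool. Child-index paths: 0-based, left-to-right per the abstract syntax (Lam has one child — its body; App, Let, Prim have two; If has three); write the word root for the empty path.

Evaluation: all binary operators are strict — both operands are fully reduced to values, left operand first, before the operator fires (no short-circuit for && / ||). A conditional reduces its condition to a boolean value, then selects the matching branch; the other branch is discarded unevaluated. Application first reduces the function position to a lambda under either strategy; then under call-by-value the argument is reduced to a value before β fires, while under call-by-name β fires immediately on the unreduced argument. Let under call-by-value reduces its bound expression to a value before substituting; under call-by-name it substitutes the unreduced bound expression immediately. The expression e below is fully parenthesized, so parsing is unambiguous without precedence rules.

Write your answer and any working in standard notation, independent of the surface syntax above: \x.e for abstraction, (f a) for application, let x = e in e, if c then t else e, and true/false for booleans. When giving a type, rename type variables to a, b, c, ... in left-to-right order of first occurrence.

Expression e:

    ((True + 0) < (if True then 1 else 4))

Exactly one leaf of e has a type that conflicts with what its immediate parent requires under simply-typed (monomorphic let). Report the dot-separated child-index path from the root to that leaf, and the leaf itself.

Derivation:
  unify Bool ~ Int
  FAIL: mismatch Bool ~ Int

Answer: 0.0 : true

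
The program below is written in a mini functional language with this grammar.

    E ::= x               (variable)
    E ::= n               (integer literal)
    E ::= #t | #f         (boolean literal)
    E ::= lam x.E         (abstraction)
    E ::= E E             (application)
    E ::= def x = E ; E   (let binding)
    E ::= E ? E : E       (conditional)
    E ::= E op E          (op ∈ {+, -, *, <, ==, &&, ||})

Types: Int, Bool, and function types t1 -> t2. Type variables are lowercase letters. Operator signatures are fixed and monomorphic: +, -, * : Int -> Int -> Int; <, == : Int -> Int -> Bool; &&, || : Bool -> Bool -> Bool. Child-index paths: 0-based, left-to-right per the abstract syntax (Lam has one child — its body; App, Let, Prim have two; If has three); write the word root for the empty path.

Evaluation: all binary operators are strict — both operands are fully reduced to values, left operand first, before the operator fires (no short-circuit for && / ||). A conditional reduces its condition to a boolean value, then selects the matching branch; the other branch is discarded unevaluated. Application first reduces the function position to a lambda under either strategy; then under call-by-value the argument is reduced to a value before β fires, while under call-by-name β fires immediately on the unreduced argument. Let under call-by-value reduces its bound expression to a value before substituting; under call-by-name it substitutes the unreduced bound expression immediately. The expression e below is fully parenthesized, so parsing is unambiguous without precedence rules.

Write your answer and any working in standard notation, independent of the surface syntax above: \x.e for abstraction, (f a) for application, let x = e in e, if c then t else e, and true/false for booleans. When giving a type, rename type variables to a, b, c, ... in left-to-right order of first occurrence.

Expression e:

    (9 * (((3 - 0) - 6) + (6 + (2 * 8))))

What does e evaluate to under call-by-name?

Answer: 171

Trace:
step 0: (9 * (((3 - 0) - 6) + (6 + (2 * 8))))
step 1: [delta@1.0.0] (9 * ((3 - 6) + (6 + (2 * 8))))
step 2: [delta@1.0] (9 * (-3 + (6 + (2 * 8))))
step 3: [delta@1.1.1] (9 * (-3 + (6 + 16)))
step 4: [delta@1.1] (9 * (-3 + 22))
step 5: [delta@1] (9 * 19)
step 6: [delta@root] 171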